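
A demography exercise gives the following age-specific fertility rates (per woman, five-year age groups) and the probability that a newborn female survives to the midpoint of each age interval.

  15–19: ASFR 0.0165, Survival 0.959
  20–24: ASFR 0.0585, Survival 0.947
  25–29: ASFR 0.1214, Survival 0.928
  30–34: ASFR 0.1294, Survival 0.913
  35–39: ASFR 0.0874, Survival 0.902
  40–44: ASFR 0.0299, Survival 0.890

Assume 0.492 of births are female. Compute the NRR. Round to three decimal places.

Proportion female at birth = 0.492.
Weighting each age-specific rate by interval width and survival:
  15–19: 5 × 0.0165 × 0.959 = 0.07912
  20–24: 5 × 0.0585 × 0.947 = 0.27700
  25–29: 5 × 0.1214 × 0.928 = 0.56330
  30–34: 5 × 0.1294 × 0.913 = 0.59071
  35–39: 5 × 0.0874 × 0.902 = 0.39417
  40–44: 5 × 0.0299 × 0.890 = 0.13306
Sum = 2.03736
NRR = 0.492 × 2.03736 = 1.00238

1.002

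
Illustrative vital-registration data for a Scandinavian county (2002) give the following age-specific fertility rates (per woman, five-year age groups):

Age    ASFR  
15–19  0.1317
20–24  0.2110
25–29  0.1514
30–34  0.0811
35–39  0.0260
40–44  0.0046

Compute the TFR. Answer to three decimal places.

Sum of ASFRs = 0.1317 + 0.2110 + 0.1514 + 0.0811 + 0.0260 + 0.0046 = 0.6058
TFR = 5 × 0.6058 = 3.029

3.029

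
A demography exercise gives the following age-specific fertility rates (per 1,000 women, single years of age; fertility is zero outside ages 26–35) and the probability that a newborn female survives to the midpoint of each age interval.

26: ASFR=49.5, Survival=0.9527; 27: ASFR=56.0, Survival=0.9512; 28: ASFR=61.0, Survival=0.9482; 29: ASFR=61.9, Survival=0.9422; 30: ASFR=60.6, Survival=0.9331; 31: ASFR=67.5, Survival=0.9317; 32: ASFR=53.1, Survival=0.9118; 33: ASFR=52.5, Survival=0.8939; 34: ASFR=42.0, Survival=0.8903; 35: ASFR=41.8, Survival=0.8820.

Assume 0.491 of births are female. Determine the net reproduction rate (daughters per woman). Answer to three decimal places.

0.248

Proportion female at birth = 0.491.
Each age group contributes 1 × ASFR × survival:
  26: 1 × 49.5/1000 × 0.9527 = 0.04716
  27: 1 × 56.0/1000 × 0.9512 = 0.05327
  28: 1 × 61.0/1000 × 0.9482 = 0.05784
  29: 1 × 61.9/1000 × 0.9422 = 0.05832
  30: 1 × 60.6/1000 × 0.9331 = 0.05655
  31: 1 × 67.5/1000 × 0.9317 = 0.06289
  32: 1 × 53.1/1000 × 0.9118 = 0.04842
  33: 1 × 52.5/1000 × 0.8939 = 0.04693
  34: 1 × 42.0/1000 × 0.8903 = 0.03739
  35: 1 × 41.8/1000 × 0.8820 = 0.03687
Sum = 0.50564
NRR = 0.491 × 0.50564 = 0.24827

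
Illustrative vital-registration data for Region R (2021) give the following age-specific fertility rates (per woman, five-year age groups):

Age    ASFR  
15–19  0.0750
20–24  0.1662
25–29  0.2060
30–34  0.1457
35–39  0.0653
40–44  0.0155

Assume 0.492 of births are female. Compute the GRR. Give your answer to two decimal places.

1.66

Proportion female at birth = 0.492.
Sum of ASFRs = 0.0750 + 0.1662 + 0.2060 + 0.1457 + 0.0653 + 0.0155 = 0.6737
TFR = 5 × 0.6737 = 3.3685
GRR = 0.492 × 3.3685 = 1.65730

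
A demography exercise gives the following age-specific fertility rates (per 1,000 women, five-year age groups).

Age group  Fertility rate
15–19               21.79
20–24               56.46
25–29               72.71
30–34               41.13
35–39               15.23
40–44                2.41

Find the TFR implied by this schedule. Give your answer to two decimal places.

Sum of ASFRs = 21.79 + 56.46 + 72.71 + 41.13 + 15.23 + 2.41 = 209.73
TFR = 5 × 209.73 / 1000 = 1.04865

1.05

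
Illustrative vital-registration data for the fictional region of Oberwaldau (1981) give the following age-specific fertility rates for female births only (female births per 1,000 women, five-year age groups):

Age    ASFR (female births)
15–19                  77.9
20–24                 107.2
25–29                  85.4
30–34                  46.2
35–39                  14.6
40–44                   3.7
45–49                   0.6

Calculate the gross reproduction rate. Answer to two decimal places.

Sum of female ASFRs = 77.9 + 107.2 + 85.4 + 46.2 + 14.6 + 3.7 + 0.6 = 335.6
GRR = 5 × 335.6 / 1000 = 1.678

1.68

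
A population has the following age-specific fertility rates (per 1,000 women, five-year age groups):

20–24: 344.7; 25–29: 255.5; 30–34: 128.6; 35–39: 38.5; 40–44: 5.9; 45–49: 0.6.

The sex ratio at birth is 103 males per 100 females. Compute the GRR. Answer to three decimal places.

Proportion female at birth = 100 / (100 + 103) = 0.49261.
Sum of ASFRs = 344.7 + 255.5 + 128.6 + 38.5 + 5.9 + 0.6 = 773.8
TFR = 5 × 773.8 / 1000 = 3.869
GRR = 0.49261 × 3.869 = 1.90591

1.906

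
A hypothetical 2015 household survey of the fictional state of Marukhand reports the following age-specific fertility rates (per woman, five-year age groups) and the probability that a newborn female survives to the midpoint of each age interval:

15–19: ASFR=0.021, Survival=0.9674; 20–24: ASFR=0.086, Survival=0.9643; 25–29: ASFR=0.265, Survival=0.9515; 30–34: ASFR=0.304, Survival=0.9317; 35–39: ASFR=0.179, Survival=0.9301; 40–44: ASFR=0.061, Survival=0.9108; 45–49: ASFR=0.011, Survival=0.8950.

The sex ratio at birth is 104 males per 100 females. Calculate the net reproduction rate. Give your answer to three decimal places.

Proportion female at birth = 100 / (100 + 104) = 0.49020.
Per-age-group product (5 × ASFR × survival probability):
  15–19: 5 × 0.021 × 0.9674 = 0.10158
  20–24: 5 × 0.086 × 0.9643 = 0.41465
  25–29: 5 × 0.265 × 0.9515 = 1.26074
  30–34: 5 × 0.304 × 0.9317 = 1.41618
  35–39: 5 × 0.179 × 0.9301 = 0.83244
  40–44: 5 × 0.061 × 0.9108 = 0.27779
  45–49: 5 × 0.011 × 0.8950 = 0.04923
Sum = 4.35261
NRR = 0.49020 × 4.35261 = 2.13365

2.134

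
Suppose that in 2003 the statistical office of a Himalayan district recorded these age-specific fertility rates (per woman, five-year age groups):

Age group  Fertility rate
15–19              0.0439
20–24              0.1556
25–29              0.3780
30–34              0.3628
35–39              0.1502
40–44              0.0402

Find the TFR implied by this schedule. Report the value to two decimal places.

5.65

Sum of ASFRs = 0.0439 + 0.1556 + 0.3780 + 0.3628 + 0.1502 + 0.0402 = 1.1307
TFR = 5 × 1.1307 = 5.6535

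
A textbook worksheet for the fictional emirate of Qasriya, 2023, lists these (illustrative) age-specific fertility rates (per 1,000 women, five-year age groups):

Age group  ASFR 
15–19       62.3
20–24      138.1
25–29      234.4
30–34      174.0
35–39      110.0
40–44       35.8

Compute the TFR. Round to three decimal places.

Sum of ASFRs = 62.3 + 138.1 + 234.4 + 174.0 + 110.0 + 35.8 = 754.6
TFR = 5 × 754.6 / 1000 = 3.773

3.773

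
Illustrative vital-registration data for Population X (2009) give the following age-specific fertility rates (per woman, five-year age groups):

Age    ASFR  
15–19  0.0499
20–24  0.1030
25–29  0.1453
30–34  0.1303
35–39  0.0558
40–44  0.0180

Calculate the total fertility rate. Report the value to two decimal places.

2.51

Sum of ASFRs = 0.0499 + 0.1030 + 0.1453 + 0.1303 + 0.0558 + 0.0180 = 0.5023
TFR = 5 × 0.5023 = 2.5115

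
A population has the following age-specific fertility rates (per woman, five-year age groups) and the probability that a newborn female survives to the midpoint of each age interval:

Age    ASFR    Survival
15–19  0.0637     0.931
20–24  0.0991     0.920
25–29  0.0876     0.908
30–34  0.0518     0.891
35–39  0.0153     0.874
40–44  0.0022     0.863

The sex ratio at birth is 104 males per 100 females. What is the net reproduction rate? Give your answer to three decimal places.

Proportion female at birth = 100 / (100 + 104) = 0.49020.
Survival-weighted fertility by age (5·fₓ·Sₓ):
  15–19: 5 × 0.0637 × 0.931 = 0.29652
  20–24: 5 × 0.0991 × 0.920 = 0.45586
  25–29: 5 × 0.0876 × 0.908 = 0.39770
  30–34: 5 × 0.0518 × 0.891 = 0.23077
  35–39: 5 × 0.0153 × 0.874 = 0.06686
  40–44: 5 × 0.0022 × 0.863 = 0.00949
Sum = 1.45720
NRR = 0.49020 × 1.45720 = 0.71432

0.714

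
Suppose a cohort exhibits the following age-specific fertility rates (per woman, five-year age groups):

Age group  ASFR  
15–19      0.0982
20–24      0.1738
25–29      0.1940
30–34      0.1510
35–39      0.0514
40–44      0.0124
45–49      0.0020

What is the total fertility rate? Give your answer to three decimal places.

Sum of ASFRs = 0.0982 + 0.1738 + 0.1940 + 0.1510 + 0.0514 + 0.0124 + 0.0020 = 0.6828
TFR = 5 × 0.6828 = 3.414

3.414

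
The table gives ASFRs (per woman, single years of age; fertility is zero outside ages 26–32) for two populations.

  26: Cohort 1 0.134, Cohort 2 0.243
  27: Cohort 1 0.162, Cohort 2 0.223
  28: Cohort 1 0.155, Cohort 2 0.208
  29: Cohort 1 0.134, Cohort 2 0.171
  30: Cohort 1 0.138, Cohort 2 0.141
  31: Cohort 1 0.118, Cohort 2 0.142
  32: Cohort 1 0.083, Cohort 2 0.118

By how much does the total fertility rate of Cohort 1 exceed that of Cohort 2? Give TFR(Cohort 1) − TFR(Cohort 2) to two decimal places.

Cohort 1:
  Sum of ASFRs = 0.134 + 0.162 + 0.155 + 0.134 + 0.138 + 0.118 + 0.083 = 0.924
  TFR = 0.924
Cohort 2:
  Sum of ASFRs = 0.243 + 0.223 + 0.208 + 0.171 + 0.141 + 0.142 + 0.118 = 1.246
  TFR = 1.246
Difference = 0.924 − 1.246 = -0.322

-0.32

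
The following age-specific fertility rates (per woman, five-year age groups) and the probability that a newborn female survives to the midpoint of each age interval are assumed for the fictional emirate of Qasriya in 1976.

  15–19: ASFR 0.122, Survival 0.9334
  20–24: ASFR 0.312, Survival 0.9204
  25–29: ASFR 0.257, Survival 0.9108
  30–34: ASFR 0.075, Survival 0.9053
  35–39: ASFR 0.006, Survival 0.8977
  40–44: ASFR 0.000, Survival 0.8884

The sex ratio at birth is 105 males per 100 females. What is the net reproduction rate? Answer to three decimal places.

Proportion female at birth = 100 / (100 + 105) = 0.48780.
Per-age-group product (5 × ASFR × survival probability):
  15–19: 5 × 0.122 × 0.9334 = 0.56937
  20–24: 5 × 0.312 × 0.9204 = 1.43582
  25–29: 5 × 0.257 × 0.9108 = 1.17038
  30–34: 5 × 0.075 × 0.9053 = 0.33949
  35–39: 5 × 0.006 × 0.8977 = 0.02693
  40–44: 5 × 0.000 × 0.8884 = 0.00000
Sum = 3.54199
NRR = 0.48780 × 3.54199 = 1.72778
An NRR exceeding 1 indicates intrinsic growth under these rates.

1.728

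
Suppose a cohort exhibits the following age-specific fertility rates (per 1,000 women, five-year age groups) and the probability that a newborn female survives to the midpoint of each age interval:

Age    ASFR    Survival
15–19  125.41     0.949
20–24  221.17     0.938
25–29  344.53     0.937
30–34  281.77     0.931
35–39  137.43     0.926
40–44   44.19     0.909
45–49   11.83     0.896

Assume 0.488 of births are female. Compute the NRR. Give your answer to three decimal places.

2.659

Proportion female at birth = 0.488.
Weighting each age-specific rate by interval width and survival:
  15–19: 5 × 125.41/1000 × 0.949 = 0.59507
  20–24: 5 × 221.17/1000 × 0.938 = 1.03729
  25–29: 5 × 344.53/1000 × 0.937 = 1.61412
  30–34: 5 × 281.77/1000 × 0.931 = 1.31164
  35–39: 5 × 137.43/1000 × 0.926 = 0.63630
  40–44: 5 × 44.19/1000 × 0.909 = 0.20084
  45–49: 5 × 11.83/1000 × 0.896 = 0.05300
Sum = 5.44826
NRR = 0.488 × 5.44826 = 2.65875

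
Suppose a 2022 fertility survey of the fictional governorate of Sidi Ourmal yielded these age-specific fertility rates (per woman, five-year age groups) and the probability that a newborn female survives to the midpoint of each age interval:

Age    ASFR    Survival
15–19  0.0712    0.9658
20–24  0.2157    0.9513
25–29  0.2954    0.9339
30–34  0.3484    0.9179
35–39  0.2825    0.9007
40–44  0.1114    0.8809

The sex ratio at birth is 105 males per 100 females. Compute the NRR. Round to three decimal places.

2.981

Proportion female at birth = 100 / (100 + 105) = 0.48780.
Per-age-group product (5 × ASFR × survival probability):
  15–19: 5 × 0.0712 × 0.9658 = 0.34382
  20–24: 5 × 0.2157 × 0.9513 = 1.02598
  25–29: 5 × 0.2954 × 0.9339 = 1.37937
  30–34: 5 × 0.3484 × 0.9179 = 1.59898
  35–39: 5 × 0.2825 × 0.9007 = 1.27224
  40–44: 5 × 0.1114 × 0.8809 = 0.49066
Sum = 6.11105
NRR = 0.48780 × 6.11105 = 2.98097
NRR > 1, so each generation more than replaces itself.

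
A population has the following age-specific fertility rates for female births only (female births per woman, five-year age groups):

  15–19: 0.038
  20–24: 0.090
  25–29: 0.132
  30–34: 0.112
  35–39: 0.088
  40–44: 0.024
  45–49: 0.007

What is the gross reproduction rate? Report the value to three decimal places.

2.455

Sum of female ASFRs = 0.038 + 0.090 + 0.132 + 0.112 + 0.088 + 0.024 + 0.007 = 0.491
GRR = 5 × 0.491 = 2.455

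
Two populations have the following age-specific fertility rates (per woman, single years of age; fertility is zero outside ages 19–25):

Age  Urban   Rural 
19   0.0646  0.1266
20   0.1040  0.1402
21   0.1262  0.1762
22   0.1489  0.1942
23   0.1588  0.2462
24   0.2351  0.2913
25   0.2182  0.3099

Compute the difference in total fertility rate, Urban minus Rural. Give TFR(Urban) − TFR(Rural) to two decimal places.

-0.43

Urban:
  Sum of ASFRs = 0.0646 + 0.1040 + 0.1262 + 0.1489 + 0.1588 + 0.2351 + 0.2182 = 1.0558
  TFR = 1.0558
Rural:
  Sum of ASFRs = 0.1266 + 0.1402 + 0.1762 + 0.1942 + 0.2462 + 0.2913 + 0.3099 = 1.4846
  TFR = 1.4846
Difference = 1.0558 − 1.4846 = -0.4288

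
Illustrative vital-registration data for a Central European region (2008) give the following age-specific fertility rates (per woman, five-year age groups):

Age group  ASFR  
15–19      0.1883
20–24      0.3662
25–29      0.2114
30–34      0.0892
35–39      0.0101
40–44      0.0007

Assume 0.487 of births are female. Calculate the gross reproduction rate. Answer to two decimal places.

2.11

Proportion female at birth = 0.487.
Sum of ASFRs = 0.1883 + 0.3662 + 0.2114 + 0.0892 + 0.0101 + 0.0007 = 0.8659
TFR = 5 × 0.8659 = 4.3295
GRR = 0.487 × 4.3295 = 2.10847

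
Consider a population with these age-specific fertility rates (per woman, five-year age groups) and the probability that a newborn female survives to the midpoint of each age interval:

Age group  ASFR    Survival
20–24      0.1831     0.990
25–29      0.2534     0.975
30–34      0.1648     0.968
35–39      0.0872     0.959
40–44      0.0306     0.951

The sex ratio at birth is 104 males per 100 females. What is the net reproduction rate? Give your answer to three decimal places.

Proportion female at birth = 100 / (100 + 104) = 0.49020.
Per-age-group product (5 × ASFR × survival probability):
  20–24: 5 × 0.1831 × 0.990 = 0.90635
  25–29: 5 × 0.2534 × 0.975 = 1.23533
  30–34: 5 × 0.1648 × 0.968 = 0.79763
  35–39: 5 × 0.0872 × 0.959 = 0.41812
  40–44: 5 × 0.0306 × 0.951 = 0.14550
Sum = 3.50293
NRR = 0.49020 × 3.50293 = 1.71714
NRR > 1, so each generation more than replaces itself.

1.717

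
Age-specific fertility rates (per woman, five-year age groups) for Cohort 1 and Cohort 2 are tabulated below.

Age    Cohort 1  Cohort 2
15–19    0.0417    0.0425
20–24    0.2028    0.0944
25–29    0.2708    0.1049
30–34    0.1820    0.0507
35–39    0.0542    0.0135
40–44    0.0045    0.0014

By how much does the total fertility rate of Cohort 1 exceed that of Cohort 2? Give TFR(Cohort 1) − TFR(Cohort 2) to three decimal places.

Cohort 1:
  Sum of ASFRs = 0.0417 + 0.2028 + 0.2708 + 0.1820 + 0.0542 + 0.0045 = 0.7560
  TFR = 5 × 0.7560 = 3.78
Cohort 2:
  Sum of ASFRs = 0.0425 + 0.0944 + 0.1049 + 0.0507 + 0.0135 + 0.0014 = 0.3074
  TFR = 5 × 0.3074 = 1.537
Difference = 3.78 − 1.537 = 2.243

2.243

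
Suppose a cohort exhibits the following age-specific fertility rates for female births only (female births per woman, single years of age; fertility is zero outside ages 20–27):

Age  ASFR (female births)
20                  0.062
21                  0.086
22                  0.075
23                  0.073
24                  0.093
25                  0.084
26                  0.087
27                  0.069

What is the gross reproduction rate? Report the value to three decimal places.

Sum of female ASFRs = 0.062 + 0.086 + 0.075 + 0.073 + 0.093 + 0.084 + 0.087 + 0.069 = 0.629
GRR = 0.629

0.629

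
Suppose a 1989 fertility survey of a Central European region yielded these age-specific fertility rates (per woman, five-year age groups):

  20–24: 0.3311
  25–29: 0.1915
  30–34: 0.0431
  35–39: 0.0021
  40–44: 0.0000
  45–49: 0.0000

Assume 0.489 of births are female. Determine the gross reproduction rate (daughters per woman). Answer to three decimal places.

Proportion female at birth = 0.489.
Sum of ASFRs = 0.3311 + 0.1915 + 0.0431 + 0.0021 + 0.0000 + 0.0000 = 0.5678
TFR = 5 × 0.5678 = 2.839
GRR = 0.489 × 2.839 = 1.38827

1.388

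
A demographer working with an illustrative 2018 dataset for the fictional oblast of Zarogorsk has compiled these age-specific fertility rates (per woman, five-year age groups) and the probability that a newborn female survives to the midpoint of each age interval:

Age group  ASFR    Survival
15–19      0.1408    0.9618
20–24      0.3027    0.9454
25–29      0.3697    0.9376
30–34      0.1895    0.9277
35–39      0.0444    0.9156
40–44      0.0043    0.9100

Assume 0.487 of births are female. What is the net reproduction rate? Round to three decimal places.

2.407

Proportion female at birth = 0.487.
Survival-weighted fertility by age (5·fₓ·Sₓ):
  15–19: 5 × 0.1408 × 0.9618 = 0.67711
  20–24: 5 × 0.3027 × 0.9454 = 1.43086
  25–29: 5 × 0.3697 × 0.9376 = 1.73315
  30–34: 5 × 0.1895 × 0.9277 = 0.87900
  35–39: 5 × 0.0444 × 0.9156 = 0.20326
  40–44: 5 × 0.0043 × 0.9100 = 0.01957
Sum = 4.94295
NRR = 0.487 × 4.94295 = 2.40722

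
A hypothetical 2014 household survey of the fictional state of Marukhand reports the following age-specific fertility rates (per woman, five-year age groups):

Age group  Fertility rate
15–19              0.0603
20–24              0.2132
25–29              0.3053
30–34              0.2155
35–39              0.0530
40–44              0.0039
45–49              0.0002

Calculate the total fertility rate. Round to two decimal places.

4.26

Sum of ASFRs = 0.0603 + 0.2132 + 0.3053 + 0.2155 + 0.0530 + 0.0039 + 0.0002 = 0.8514
TFR = 5 × 0.8514 = 4.257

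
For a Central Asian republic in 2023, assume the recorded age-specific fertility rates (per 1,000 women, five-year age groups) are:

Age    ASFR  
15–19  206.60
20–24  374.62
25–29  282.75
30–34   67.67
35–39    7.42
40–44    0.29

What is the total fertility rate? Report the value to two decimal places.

4.70

Sum of ASFRs = 206.60 + 374.62 + 282.75 + 67.67 + 7.42 + 0.29 = 939.35
TFR = 5 × 939.35 / 1000 = 4.69675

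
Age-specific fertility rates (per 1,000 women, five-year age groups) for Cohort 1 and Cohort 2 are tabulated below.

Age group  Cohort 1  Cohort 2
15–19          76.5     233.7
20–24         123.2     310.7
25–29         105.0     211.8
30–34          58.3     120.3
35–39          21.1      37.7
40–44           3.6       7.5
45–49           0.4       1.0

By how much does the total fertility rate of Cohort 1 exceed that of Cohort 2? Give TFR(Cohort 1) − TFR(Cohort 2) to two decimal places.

-2.67

Cohort 1:
  Sum of ASFRs = 76.5 + 123.2 + 105.0 + 58.3 + 21.1 + 3.6 + 0.4 = 388.1
  TFR = 5 × 388.1 / 1000 = 1.9405
Cohort 2:
  Sum of ASFRs = 233.7 + 310.7 + 211.8 + 120.3 + 37.7 + 7.5 + 1.0 = 922.7
  TFR = 5 × 922.7 / 1000 = 4.6135
Difference = 1.9405 − 4.6135 = -2.673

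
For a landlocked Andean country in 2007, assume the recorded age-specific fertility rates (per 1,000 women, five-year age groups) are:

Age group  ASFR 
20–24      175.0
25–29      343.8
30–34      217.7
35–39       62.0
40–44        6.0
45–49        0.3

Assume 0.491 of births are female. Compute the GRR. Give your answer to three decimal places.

1.976

Proportion female at birth = 0.491.
Sum of ASFRs = 175.0 + 343.8 + 217.7 + 62.0 + 6.0 + 0.3 = 804.8
TFR = 5 × 804.8 / 1000 = 4.024
GRR = 0.491 × 4.024 = 1.97578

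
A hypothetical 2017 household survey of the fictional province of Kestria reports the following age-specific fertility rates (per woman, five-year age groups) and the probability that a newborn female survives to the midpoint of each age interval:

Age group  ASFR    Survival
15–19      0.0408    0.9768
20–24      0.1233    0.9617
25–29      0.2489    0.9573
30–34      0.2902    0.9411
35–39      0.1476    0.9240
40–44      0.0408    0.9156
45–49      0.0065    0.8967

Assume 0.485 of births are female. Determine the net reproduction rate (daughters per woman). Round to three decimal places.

Proportion female at birth = 0.485.
Each age group contributes 5 × ASFR × survival:
  15–19: 5 × 0.0408 × 0.9768 = 0.19927
  20–24: 5 × 0.1233 × 0.9617 = 0.59289
  25–29: 5 × 0.2489 × 0.9573 = 1.19136
  30–34: 5 × 0.2902 × 0.9411 = 1.36554
  35–39: 5 × 0.1476 × 0.9240 = 0.68191
  40–44: 5 × 0.0408 × 0.9156 = 0.18678
  45–49: 5 × 0.0065 × 0.8967 = 0.02914
Sum = 4.24689
NRR = 0.485 × 4.24689 = 2.05974

2.060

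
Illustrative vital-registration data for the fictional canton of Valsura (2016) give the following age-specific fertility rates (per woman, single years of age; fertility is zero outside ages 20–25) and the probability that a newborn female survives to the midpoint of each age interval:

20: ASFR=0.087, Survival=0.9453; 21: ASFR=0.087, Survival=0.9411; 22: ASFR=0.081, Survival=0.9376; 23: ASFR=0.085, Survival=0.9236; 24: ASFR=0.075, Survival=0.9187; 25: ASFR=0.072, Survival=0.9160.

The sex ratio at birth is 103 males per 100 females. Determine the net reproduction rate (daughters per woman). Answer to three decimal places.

Proportion female at birth = 100 / (100 + 103) = 0.49261.
Each age group contributes 1 × ASFR × survival:
  20: 1 × 0.087 × 0.9453 = 0.08224
  21: 1 × 0.087 × 0.9411 = 0.08188
  22: 1 × 0.081 × 0.9376 = 0.07595
  23: 1 × 0.085 × 0.9236 = 0.07851
  24: 1 × 0.075 × 0.9187 = 0.06890
  25: 1 × 0.072 × 0.9160 = 0.06595
Sum = 0.45343
NRR = 0.49261 × 0.45343 = 0.22336

0.223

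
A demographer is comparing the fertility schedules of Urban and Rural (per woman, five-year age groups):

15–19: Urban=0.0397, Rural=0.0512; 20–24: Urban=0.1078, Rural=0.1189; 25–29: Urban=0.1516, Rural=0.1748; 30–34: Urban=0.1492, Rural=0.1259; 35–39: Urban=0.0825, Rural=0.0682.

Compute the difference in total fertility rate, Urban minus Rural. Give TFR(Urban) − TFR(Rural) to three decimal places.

-0.041

Urban:
  Sum of ASFRs = 0.0397 + 0.1078 + 0.1516 + 0.1492 + 0.0825 = 0.5308
  TFR = 5 × 0.5308 = 2.654
Rural:
  Sum of ASFRs = 0.0512 + 0.1189 + 0.1748 + 0.1259 + 0.0682 = 0.5390
  TFR = 5 × 0.5390 = 2.695
Difference = 2.654 − 2.695 = -0.041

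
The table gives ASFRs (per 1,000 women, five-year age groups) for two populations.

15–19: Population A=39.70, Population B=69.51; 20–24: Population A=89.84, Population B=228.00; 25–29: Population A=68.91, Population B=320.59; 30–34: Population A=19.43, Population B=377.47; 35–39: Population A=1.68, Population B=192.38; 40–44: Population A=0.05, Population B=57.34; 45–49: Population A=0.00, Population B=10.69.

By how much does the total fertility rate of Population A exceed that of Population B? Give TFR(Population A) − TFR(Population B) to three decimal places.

Population A:
  Sum of ASFRs = 39.70 + 89.84 + 68.91 + 19.43 + 1.68 + 0.05 + 0.00 = 219.61
  TFR = 5 × 219.61 / 1000 = 1.09805
Population B:
  Sum of ASFRs = 69.51 + 228.00 + 320.59 + 377.47 + 192.38 + 57.34 + 10.69 = 1255.98
  TFR = 5 × 1255.98 / 1000 = 6.2799
Difference = 1.09805 − 6.2799 = -5.18185

-5.182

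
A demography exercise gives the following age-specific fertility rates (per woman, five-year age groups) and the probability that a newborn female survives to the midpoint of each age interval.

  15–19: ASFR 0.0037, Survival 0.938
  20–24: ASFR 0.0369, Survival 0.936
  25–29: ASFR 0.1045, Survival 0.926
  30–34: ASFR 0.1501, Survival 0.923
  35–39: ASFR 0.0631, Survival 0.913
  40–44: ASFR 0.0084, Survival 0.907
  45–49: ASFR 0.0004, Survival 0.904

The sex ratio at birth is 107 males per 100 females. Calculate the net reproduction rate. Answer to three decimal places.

Proportion female at birth = 100 / (100 + 107) = 0.48309.
Per-age-group product (5 × ASFR × survival probability):
  15–19: 5 × 0.0037 × 0.938 = 0.01735
  20–24: 5 × 0.0369 × 0.936 = 0.17269
  25–29: 5 × 0.1045 × 0.926 = 0.48384
  30–34: 5 × 0.1501 × 0.923 = 0.69271
  35–39: 5 × 0.0631 × 0.913 = 0.28805
  40–44: 5 × 0.0084 × 0.907 = 0.03809
  45–49: 5 × 0.0004 × 0.904 = 0.00181
Sum = 1.69454
NRR = 0.48309 × 1.69454 = 0.81862

0.819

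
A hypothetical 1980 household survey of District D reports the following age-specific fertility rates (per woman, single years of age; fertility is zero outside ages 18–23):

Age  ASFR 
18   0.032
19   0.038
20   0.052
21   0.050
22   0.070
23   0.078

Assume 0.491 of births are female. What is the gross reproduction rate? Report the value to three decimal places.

Proportion female at birth = 0.491.
Sum of ASFRs = 0.032 + 0.038 + 0.052 + 0.050 + 0.070 + 0.078 = 0.320
TFR = 0.32
GRR = 0.491 × 0.32 = 0.15712

0.157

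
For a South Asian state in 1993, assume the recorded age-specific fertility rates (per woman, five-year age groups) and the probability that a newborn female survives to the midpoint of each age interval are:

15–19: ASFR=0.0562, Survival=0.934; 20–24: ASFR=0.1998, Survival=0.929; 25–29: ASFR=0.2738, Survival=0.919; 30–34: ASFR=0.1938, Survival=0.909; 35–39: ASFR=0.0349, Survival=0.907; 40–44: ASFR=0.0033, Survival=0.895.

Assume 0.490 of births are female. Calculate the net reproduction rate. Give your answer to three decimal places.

1.716

Proportion female at birth = 0.490.
Survival-weighted fertility by age (5·fₓ·Sₓ):
  15–19: 5 × 0.0562 × 0.934 = 0.26245
  20–24: 5 × 0.1998 × 0.929 = 0.92807
  25–29: 5 × 0.2738 × 0.919 = 1.25811
  30–34: 5 × 0.1938 × 0.909 = 0.88082
  35–39: 5 × 0.0349 × 0.907 = 0.15827
  40–44: 5 × 0.0033 × 0.895 = 0.01477
Sum = 3.50249
NRR = 0.490 × 3.50249 = 1.71622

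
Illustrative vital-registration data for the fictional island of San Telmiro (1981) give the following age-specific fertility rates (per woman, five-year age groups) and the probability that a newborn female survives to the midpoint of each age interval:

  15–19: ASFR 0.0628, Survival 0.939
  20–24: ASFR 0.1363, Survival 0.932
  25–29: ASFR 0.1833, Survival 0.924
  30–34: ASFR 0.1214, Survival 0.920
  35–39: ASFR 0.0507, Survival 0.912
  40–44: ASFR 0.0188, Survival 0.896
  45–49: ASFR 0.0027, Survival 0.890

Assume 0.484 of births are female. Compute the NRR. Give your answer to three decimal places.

1.289

Proportion female at birth = 0.484.
Per-age-group product (5 × ASFR × survival probability):
  15–19: 5 × 0.0628 × 0.939 = 0.29485
  20–24: 5 × 0.1363 × 0.932 = 0.63516
  25–29: 5 × 0.1833 × 0.924 = 0.84685
  30–34: 5 × 0.1214 × 0.920 = 0.55844
  35–39: 5 × 0.0507 × 0.912 = 0.23119
  40–44: 5 × 0.0188 × 0.896 = 0.08422
  45–49: 5 × 0.0027 × 0.890 = 0.01202
Sum = 2.66273
NRR = 0.484 × 2.66273 = 1.28876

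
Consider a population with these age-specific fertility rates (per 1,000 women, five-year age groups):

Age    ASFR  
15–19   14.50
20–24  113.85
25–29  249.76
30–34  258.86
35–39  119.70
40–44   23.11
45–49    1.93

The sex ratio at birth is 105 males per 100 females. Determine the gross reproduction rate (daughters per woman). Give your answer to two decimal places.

Proportion female at birth = 100 / (100 + 105) = 0.48780.
Sum of ASFRs = 14.50 + 113.85 + 249.76 + 258.86 + 119.70 + 23.11 + 1.93 = 781.71
TFR = 5 × 781.71 / 1000 = 3.90855
GRR = 0.48780 × 3.90855 = 1.90659

1.91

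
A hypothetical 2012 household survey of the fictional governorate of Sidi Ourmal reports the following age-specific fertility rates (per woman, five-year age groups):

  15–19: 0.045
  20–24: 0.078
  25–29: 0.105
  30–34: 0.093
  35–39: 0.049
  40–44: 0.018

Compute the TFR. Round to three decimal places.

1.940

Sum of ASFRs = 0.045 + 0.078 + 0.105 + 0.093 + 0.049 + 0.018 = 0.388
TFR = 5 × 0.388 = 1.94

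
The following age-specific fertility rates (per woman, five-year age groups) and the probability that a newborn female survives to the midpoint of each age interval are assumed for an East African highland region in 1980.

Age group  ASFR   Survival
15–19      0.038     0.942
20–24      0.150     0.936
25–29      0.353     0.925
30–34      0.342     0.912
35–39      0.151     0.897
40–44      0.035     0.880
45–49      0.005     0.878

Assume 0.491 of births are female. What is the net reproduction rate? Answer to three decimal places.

2.419

Proportion female at birth = 0.491.
Weighting each age-specific rate by interval width and survival:
  15–19: 5 × 0.038 × 0.942 = 0.17898
  20–24: 5 × 0.150 × 0.936 = 0.70200
  25–29: 5 × 0.353 × 0.925 = 1.63263
  30–34: 5 × 0.342 × 0.912 = 1.55952
  35–39: 5 × 0.151 × 0.897 = 0.67724
  40–44: 5 × 0.035 × 0.880 = 0.15400
  45–49: 5 × 0.005 × 0.878 = 0.02195
Sum = 4.92632
NRR = 0.491 × 4.92632 = 2.41882
An NRR exceeding 1 indicates intrinsic growth under these rates.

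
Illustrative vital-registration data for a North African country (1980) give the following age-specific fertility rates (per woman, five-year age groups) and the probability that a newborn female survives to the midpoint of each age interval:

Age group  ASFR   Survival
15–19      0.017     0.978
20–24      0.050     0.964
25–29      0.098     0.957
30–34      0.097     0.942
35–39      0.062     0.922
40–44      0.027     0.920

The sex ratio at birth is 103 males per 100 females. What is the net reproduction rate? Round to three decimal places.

0.818

Proportion female at birth = 100 / (100 + 103) = 0.49261.
Per-age-group product (5 × ASFR × survival probability):
  15–19: 5 × 0.017 × 0.978 = 0.08313
  20–24: 5 × 0.050 × 0.964 = 0.24100
  25–29: 5 × 0.098 × 0.957 = 0.46893
  30–34: 5 × 0.097 × 0.942 = 0.45687
  35–39: 5 × 0.062 × 0.922 = 0.28582
  40–44: 5 × 0.027 × 0.920 = 0.12420
Sum = 1.65995
NRR = 0.49261 × 1.65995 = 0.81771
With NRR below 1 the population is below replacement fertility.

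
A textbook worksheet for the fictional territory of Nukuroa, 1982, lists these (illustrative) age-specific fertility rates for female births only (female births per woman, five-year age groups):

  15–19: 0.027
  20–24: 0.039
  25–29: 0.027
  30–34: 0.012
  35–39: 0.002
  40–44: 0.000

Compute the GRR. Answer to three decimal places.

Sum of female ASFRs = 0.027 + 0.039 + 0.027 + 0.012 + 0.002 + 0.000 = 0.107
GRR = 5 × 0.107 = 0.535

0.535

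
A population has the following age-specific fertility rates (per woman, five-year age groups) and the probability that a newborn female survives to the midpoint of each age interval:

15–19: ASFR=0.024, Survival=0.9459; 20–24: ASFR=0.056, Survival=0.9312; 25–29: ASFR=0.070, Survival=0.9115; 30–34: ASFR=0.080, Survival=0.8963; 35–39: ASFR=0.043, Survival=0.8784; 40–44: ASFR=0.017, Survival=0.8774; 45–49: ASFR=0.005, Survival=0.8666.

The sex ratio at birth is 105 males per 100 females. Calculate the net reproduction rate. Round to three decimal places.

Proportion female at birth = 100 / (100 + 105) = 0.48780.
Per-age-group product (5 × ASFR × survival probability):
  15–19: 5 × 0.024 × 0.9459 = 0.11351
  20–24: 5 × 0.056 × 0.9312 = 0.26074
  25–29: 5 × 0.070 × 0.9115 = 0.31903
  30–34: 5 × 0.080 × 0.8963 = 0.35852
  35–39: 5 × 0.043 × 0.8784 = 0.18886
  40–44: 5 × 0.017 × 0.8774 = 0.07458
  45–49: 5 × 0.005 × 0.8666 = 0.02167
Sum = 1.33691
NRR = 0.48780 × 1.33691 = 0.65214

0.652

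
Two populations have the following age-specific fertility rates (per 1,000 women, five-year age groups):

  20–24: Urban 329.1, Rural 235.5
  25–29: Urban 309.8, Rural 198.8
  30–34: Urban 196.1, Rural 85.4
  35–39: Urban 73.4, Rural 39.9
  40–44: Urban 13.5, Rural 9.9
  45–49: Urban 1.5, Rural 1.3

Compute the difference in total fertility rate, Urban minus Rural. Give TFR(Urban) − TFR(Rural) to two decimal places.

1.76

Urban:
  Sum of ASFRs = 329.1 + 309.8 + 196.1 + 73.4 + 13.5 + 1.5 = 923.4
  TFR = 5 × 923.4 / 1000 = 4.617
Rural:
  Sum of ASFRs = 235.5 + 198.8 + 85.4 + 39.9 + 9.9 + 1.3 = 570.8
  TFR = 5 × 570.8 / 1000 = 2.854
Difference = 4.617 − 2.854 = 1.763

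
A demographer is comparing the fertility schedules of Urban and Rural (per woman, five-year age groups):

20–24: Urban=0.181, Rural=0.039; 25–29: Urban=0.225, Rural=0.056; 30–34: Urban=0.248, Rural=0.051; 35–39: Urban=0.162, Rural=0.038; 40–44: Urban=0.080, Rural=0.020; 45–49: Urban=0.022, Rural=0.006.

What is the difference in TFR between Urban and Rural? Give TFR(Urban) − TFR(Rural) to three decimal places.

3.540

Urban:
  Sum of ASFRs = 0.181 + 0.225 + 0.248 + 0.162 + 0.080 + 0.022 = 0.918
  TFR = 5 × 0.918 = 4.59
Rural:
  Sum of ASFRs = 0.039 + 0.056 + 0.051 + 0.038 + 0.020 + 0.006 = 0.210
  TFR = 5 × 0.210 = 1.05
Difference = 4.59 − 1.05 = 3.54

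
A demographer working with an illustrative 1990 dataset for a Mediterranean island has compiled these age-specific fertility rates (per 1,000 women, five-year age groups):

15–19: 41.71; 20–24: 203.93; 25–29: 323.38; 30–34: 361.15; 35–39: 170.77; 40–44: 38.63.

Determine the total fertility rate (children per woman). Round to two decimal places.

5.70

Sum of ASFRs = 41.71 + 203.93 + 323.38 + 361.15 + 170.77 + 38.63 = 1139.57
TFR = 5 × 1139.57 / 1000 = 5.69785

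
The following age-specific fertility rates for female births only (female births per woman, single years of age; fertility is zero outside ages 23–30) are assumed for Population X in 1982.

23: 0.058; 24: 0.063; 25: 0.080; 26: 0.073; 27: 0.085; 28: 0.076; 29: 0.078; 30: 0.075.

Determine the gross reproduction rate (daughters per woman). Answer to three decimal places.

0.588

Sum of female ASFRs = 0.058 + 0.063 + 0.080 + 0.073 + 0.085 + 0.076 + 0.078 + 0.075 = 0.588
GRR = 0.588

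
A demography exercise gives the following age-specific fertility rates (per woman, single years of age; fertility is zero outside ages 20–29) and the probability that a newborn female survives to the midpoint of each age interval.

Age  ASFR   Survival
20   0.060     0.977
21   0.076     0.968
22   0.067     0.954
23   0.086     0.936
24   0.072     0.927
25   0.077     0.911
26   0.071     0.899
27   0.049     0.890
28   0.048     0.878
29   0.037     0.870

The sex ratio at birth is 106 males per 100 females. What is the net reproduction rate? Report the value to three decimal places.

Proportion female at birth = 100 / (100 + 106) = 0.48544.
Per-age-group product (1 × ASFR × survival probability):
  20: 1 × 0.060 × 0.977 = 0.05862
  21: 1 × 0.076 × 0.968 = 0.07357
  22: 1 × 0.067 × 0.954 = 0.06392
  23: 1 × 0.086 × 0.936 = 0.08050
  24: 1 × 0.072 × 0.927 = 0.06674
  25: 1 × 0.077 × 0.911 = 0.07015
  26: 1 × 0.071 × 0.899 = 0.06383
  27: 1 × 0.049 × 0.890 = 0.04361
  28: 1 × 0.048 × 0.878 = 0.04214
  29: 1 × 0.037 × 0.870 = 0.03219
Sum = 0.59527
NRR = 0.48544 × 0.59527 = 0.28897

0.289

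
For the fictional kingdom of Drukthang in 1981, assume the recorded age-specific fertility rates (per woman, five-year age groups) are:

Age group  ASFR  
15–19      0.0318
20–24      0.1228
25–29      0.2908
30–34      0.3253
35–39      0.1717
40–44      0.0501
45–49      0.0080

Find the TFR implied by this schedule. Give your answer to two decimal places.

5.00

Sum of ASFRs = 0.0318 + 0.1228 + 0.2908 + 0.3253 + 0.1717 + 0.0501 + 0.0080 = 1.0005
TFR = 5 × 1.0005 = 5.0025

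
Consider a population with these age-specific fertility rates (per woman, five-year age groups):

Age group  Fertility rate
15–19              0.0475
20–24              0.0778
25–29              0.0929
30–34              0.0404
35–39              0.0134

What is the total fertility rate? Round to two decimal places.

1.36

Sum of ASFRs = 0.0475 + 0.0778 + 0.0929 + 0.0404 + 0.0134 = 0.2720
TFR = 5 × 0.2720 = 1.36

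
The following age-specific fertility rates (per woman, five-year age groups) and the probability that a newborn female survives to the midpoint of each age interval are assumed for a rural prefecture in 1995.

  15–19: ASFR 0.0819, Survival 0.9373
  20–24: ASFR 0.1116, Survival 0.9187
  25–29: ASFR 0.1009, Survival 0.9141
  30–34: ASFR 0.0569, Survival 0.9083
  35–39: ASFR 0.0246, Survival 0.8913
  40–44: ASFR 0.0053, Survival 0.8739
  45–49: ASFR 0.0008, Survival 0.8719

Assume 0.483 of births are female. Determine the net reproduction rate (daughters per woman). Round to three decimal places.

Proportion female at birth = 0.483.
Survival-weighted fertility by age (5·fₓ·Sₓ):
  15–19: 5 × 0.0819 × 0.9373 = 0.38382
  20–24: 5 × 0.1116 × 0.9187 = 0.51263
  25–29: 5 × 0.1009 × 0.9141 = 0.46116
  30–34: 5 × 0.0569 × 0.9083 = 0.25841
  35–39: 5 × 0.0246 × 0.8913 = 0.10963
  40–44: 5 × 0.0053 × 0.8739 = 0.02316
  45–49: 5 × 0.0008 × 0.8719 = 0.00349
Sum = 1.75230
NRR = 0.483 × 1.75230 = 0.84636

0.846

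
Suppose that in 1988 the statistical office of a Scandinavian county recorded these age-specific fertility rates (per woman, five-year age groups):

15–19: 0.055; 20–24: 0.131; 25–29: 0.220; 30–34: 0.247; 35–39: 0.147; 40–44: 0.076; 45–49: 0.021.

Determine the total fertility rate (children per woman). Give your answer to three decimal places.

4.485

Sum of ASFRs = 0.055 + 0.131 + 0.220 + 0.247 + 0.147 + 0.076 + 0.021 = 0.897
TFR = 5 × 0.897 = 4.485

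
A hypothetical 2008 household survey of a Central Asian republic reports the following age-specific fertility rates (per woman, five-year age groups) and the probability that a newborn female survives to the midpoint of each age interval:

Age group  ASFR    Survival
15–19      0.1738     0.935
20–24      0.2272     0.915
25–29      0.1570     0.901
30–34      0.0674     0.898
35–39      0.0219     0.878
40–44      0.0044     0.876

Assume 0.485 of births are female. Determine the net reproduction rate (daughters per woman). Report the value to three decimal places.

Proportion female at birth = 0.485.
Weighting each age-specific rate by interval width and survival:
  15–19: 5 × 0.1738 × 0.935 = 0.81252
  20–24: 5 × 0.2272 × 0.915 = 1.03944
  25–29: 5 × 0.1570 × 0.901 = 0.70729
  30–34: 5 × 0.0674 × 0.898 = 0.30263
  35–39: 5 × 0.0219 × 0.878 = 0.09614
  40–44: 5 × 0.0044 × 0.876 = 0.01927
Sum = 2.97729
NRR = 0.485 × 2.97729 = 1.44399
With NRR above 1 the population is above replacement fertility.

1.444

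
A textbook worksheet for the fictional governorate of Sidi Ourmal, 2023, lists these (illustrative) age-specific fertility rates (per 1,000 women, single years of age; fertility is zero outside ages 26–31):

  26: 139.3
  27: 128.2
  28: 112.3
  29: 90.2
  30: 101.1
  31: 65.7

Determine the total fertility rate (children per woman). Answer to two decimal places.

Sum of ASFRs = 139.3 + 128.2 + 112.3 + 90.2 + 101.1 + 65.7 = 636.8
TFR = 636.8 / 1000 = 0.6368

0.64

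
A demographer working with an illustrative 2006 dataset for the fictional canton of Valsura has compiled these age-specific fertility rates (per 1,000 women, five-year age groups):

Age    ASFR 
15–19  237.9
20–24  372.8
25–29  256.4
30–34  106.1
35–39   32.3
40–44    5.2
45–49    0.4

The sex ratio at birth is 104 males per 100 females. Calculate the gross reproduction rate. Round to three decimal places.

Proportion female at birth = 100 / (100 + 104) = 0.49020.
Sum of ASFRs = 237.9 + 372.8 + 256.4 + 106.1 + 32.3 + 5.2 + 0.4 = 1011.1
TFR = 5 × 1011.1 / 1000 = 5.0555
GRR = 0.49020 × 5.0555 = 2.47821

2.478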